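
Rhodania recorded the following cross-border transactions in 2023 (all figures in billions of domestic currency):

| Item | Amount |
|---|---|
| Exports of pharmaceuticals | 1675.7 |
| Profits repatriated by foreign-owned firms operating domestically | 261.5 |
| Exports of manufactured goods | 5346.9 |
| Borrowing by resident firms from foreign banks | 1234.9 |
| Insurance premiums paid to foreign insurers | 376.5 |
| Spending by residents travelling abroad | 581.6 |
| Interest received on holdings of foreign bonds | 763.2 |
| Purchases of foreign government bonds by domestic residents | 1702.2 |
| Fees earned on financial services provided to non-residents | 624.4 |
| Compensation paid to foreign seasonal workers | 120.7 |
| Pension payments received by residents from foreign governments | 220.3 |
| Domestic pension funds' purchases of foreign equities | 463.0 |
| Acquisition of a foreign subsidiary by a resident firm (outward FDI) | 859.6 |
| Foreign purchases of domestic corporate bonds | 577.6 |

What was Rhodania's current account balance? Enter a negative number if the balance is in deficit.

7290.2

Goods: 1675.7 + 5346.9 = 7022.6
Services: -581.6 - 376.5 + 624.4 = -333.7
Primary income: -261.5 - 120.7 + 763.2 = 381.0
Secondary income: 220.3
Current account = 7022.6 + (-333.7) + 381.0 + 220.3 = 7290.2
(Excluded from the current account — financial account: borrowing by resident firms from foreign banks 1234.9, purchases of foreign government bonds by domestic residents 1702.2, domestic pension funds' purchases of foreign equities 463.0, acquisition of a foreign subsidiary by a resident firm (outward FDI) 859.6, foreign purchases of domestic corporate bonds 577.6.)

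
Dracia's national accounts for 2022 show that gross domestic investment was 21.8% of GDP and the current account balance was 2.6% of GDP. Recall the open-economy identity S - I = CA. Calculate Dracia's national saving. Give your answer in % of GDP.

S = I + CA = 21.8 + 2.6 = 24.4

24.4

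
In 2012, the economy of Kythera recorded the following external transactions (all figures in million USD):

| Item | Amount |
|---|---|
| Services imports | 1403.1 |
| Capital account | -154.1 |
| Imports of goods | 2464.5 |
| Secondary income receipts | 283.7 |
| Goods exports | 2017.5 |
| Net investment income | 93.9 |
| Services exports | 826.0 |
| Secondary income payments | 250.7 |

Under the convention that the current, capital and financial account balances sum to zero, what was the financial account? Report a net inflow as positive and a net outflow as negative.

1051.3

Goods balance = 2017.5 - 2464.5 = -447.0
Services balance = 826.0 - 1403.1 = -577.1
Trade balance (goods + services) = -447.0 + (-577.1) = -1024.1
Net primary income = 93.9
Net secondary income = 283.7 - 250.7 = 33.0
Current account = -1024.1 + 93.9 + 33.0 = -897.2
Financial account = -(-897.2 + (-154.1)) = 1051.3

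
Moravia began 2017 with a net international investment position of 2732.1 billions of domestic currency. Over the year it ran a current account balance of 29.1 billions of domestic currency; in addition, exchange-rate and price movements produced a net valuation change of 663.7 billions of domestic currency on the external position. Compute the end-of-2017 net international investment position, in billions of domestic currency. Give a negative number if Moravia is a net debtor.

3424.9

Change in NIIP = current account + net valuation change = 29.1 + 663.7 = 692.8
End-of-year NIIP = 2732.1 + 692.8 = 3424.9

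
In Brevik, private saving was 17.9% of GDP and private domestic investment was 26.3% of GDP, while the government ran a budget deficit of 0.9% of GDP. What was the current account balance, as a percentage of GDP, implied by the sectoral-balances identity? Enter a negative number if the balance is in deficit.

By the sectoral-balances identity, CA = (S_private - I) + (T - G).
Private balance = 17.9 - 26.3 = -8.4
Government balance (T - G) = -0.9
CA = -8.4 + (-0.9) = -9.3

-9.3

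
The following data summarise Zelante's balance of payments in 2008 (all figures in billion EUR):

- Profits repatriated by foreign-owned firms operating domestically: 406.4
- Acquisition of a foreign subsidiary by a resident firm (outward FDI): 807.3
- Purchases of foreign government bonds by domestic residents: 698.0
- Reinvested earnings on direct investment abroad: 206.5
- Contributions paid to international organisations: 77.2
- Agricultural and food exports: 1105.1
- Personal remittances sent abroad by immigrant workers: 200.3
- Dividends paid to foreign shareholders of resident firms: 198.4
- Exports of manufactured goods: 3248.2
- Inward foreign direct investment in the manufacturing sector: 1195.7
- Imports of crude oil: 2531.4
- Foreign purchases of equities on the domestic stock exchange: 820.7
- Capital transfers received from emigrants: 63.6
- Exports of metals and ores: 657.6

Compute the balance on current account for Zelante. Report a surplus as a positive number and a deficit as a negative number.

1803.7

Goods: 3248.2 - 2531.4 + 657.6 + 1105.1 = 2479.5
Primary income: -198.4 + 206.5 - 406.4 = -398.3
Secondary income: -200.3 - 77.2 = -277.5
Current account = 2479.5 + (-398.3) + (-277.5) = 1803.7
(Excluded from the current account — financial account: acquisition of a foreign subsidiary by a resident firm (outward FDI) 807.3, purchases of foreign government bonds by domestic residents 698.0, inward foreign direct investment in the manufacturing sector 1195.7, foreign purchases of equities on the domestic stock exchange 820.7; capital account: capital transfers received from emigrants 63.6.)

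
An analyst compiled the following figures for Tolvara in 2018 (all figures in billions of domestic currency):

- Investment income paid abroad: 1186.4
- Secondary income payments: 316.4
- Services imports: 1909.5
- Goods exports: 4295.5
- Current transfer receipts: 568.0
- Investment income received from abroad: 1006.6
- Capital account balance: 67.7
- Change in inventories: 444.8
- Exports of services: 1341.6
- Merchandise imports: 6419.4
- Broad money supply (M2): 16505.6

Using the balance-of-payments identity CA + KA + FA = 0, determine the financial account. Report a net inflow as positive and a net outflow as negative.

Goods balance = 4295.5 - 6419.4 = -2123.9
Services balance = 1341.6 - 1909.5 = -567.9
Trade balance (goods + services) = -2123.9 + (-567.9) = -2691.8
Net primary income = 1006.6 - 1186.4 = -179.8
Net secondary income = 568.0 - 316.4 = 251.6
Current account = -2691.8 + (-179.8) + 251.6 = -2620.0
Financial account = -(-2620.0 + 67.7) = 2552.3

2552.3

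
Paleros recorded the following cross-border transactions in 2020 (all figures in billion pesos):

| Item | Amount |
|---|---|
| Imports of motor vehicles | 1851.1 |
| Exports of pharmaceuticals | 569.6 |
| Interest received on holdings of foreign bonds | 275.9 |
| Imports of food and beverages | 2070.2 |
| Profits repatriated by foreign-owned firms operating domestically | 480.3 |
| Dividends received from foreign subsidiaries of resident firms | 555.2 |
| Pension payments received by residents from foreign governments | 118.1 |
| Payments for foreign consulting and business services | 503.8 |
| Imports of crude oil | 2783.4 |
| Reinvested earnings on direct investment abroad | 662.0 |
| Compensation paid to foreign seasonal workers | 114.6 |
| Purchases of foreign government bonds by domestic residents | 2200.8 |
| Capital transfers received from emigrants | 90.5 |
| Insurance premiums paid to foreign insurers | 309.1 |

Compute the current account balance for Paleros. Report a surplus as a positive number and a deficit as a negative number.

-5931.7

Goods: -1851.1 + 569.6 - 2070.2 - 2783.4 = -6135.1
Services: -309.1 - 503.8 = -812.9
Primary income: 662.0 + 555.2 - 114.6 + 275.9 - 480.3 = 898.2
Secondary income: 118.1
Current account = (-6135.1) + (-812.9) + 898.2 + 118.1 = -5931.7
(Excluded from the current account — financial account: purchases of foreign government bonds by domestic residents 2200.8; capital account: capital transfers received from emigrants 90.5.)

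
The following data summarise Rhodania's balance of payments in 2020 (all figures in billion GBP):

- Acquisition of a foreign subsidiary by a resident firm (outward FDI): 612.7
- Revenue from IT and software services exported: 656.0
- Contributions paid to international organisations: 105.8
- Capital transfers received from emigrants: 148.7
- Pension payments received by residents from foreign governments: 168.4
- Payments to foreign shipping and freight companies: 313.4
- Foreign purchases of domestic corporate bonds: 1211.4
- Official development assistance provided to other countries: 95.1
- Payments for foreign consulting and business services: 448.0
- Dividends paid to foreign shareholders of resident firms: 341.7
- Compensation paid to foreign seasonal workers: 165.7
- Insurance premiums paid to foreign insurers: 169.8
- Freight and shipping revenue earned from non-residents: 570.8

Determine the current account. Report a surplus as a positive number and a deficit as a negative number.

Services: -313.4 + 570.8 - 448.0 + 656.0 - 169.8 = 295.6
Primary income: -341.7 - 165.7 = -507.4
Secondary income: 168.4 - 105.8 - 95.1 = -32.5
Current account = 295.6 + (-507.4) + (-32.5) = -244.3
(Excluded from the current account — financial account: acquisition of a foreign subsidiary by a resident firm (outward FDI) 612.7, foreign purchases of domestic corporate bonds 1211.4; capital account: capital transfers received from emigrants 148.7.)

-244.3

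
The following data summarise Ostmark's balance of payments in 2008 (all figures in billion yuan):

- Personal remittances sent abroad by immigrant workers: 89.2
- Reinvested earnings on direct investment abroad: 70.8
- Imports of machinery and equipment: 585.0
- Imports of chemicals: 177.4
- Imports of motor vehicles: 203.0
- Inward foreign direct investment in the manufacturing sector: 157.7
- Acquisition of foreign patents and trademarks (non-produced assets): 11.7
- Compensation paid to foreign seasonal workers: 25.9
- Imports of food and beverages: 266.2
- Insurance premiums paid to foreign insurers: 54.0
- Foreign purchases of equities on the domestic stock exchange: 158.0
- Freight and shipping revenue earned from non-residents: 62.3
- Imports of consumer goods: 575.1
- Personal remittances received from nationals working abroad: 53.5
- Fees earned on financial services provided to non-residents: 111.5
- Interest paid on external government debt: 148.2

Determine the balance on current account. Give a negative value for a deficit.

-1825.9

Goods: -575.1 - 203.0 - 177.4 - 266.2 - 585.0 = -1806.7
Services: 111.5 + 62.3 - 54.0 = 119.8
Primary income: -25.9 + 70.8 - 148.2 = -103.3
Secondary income: 53.5 - 89.2 = -35.7
Current account = (-1806.7) + 119.8 + (-103.3) + (-35.7) = -1825.9
(Excluded from the current account — financial account: inward foreign direct investment in the manufacturing sector 157.7, foreign purchases of equities on the domestic stock exchange 158.0; capital account: acquisition of foreign patents and trademarks (non-produced assets) 11.7.)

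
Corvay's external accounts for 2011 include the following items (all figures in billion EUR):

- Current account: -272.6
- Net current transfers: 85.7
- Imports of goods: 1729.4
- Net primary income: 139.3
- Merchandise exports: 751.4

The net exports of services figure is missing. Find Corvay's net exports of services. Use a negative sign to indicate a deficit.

480.4

Current account = goods balance + services balance + net primary income + net secondary income
Sum of the known components = -753.0
Net exports of services = CA - (known components) = -272.6 - (-753.0) = 480.4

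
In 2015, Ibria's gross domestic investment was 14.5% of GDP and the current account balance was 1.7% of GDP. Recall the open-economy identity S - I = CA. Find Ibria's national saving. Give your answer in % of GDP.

16.2

S = I + CA = 14.5 + 1.7 = 16.2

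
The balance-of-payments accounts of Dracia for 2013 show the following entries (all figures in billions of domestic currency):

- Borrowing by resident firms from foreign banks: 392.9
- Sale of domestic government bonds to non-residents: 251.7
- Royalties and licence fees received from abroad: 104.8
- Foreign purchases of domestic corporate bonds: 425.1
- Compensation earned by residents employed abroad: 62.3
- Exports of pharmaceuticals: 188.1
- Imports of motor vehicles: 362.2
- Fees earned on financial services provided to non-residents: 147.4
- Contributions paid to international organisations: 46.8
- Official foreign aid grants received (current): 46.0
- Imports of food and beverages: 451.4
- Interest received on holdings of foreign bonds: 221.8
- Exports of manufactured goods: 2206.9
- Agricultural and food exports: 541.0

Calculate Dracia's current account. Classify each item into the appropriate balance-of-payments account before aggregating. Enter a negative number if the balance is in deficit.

2657.9

Goods: -451.4 - 362.2 + 188.1 + 2206.9 + 541.0 = 2122.4
Services: 147.4 + 104.8 = 252.2
Primary income: 62.3 + 221.8 = 284.1
Secondary income: 46.0 - 46.8 = -0.8
Current account = 2122.4 + 252.2 + 284.1 + (-0.8) = 2657.9
(Excluded from the current account — financial account: borrowing by resident firms from foreign banks 392.9, sale of domestic government bonds to non-residents 251.7, foreign purchases of domestic corporate bonds 425.1.)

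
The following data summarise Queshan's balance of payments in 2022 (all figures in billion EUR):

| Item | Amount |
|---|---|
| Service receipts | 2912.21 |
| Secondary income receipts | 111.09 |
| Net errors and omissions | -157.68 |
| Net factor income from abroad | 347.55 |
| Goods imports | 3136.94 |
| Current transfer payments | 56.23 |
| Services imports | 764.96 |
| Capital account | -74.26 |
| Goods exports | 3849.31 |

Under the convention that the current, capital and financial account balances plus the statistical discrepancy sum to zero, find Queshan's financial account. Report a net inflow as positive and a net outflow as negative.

Goods balance = 3849.31 - 3136.94 = 712.37
Services balance = 2912.21 - 764.96 = 2147.25
Trade balance (goods + services) = 712.37 + 2147.25 = 2859.62
Net primary income = 347.55
Net secondary income = 111.09 - 56.23 = 54.86
Current account = 2859.62 + 347.55 + 54.86 = 3262.03
Financial account = -(3262.03 + (-74.26) + (-157.68)) = -3030.09

-3030.09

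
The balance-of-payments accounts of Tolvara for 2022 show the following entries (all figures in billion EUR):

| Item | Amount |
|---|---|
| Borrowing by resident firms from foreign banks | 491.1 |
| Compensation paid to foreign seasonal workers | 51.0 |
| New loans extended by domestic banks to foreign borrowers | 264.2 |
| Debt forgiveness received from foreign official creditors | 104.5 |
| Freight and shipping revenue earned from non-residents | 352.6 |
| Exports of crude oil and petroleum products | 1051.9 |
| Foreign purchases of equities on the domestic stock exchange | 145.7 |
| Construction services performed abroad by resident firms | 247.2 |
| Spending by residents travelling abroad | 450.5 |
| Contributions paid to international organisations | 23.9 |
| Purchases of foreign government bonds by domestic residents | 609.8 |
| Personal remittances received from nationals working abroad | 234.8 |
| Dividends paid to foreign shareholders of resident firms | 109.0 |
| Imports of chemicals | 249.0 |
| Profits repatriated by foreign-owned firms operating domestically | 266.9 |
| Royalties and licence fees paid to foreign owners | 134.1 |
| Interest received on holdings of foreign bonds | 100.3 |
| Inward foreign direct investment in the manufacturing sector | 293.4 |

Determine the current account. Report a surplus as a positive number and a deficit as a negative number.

Goods: -249.0 + 1051.9 = 802.9
Services: -450.5 + 247.2 + 352.6 - 134.1 = 15.2
Primary income: -109.0 - 51.0 + 100.3 - 266.9 = -326.6
Secondary income: 234.8 - 23.9 = 210.9
Current account = 802.9 + 15.2 + (-326.6) + 210.9 = 702.4
(Excluded from the current account — financial account: borrowing by resident firms from foreign banks 491.1, new loans extended by domestic banks to foreign borrowers 264.2, foreign purchases of equities on the domestic stock exchange 145.7, purchases of foreign government bonds by domestic residents 609.8, inward foreign direct investment in the manufacturing sector 293.4; capital account: debt forgiveness received from foreign official creditors 104.5.)

702.4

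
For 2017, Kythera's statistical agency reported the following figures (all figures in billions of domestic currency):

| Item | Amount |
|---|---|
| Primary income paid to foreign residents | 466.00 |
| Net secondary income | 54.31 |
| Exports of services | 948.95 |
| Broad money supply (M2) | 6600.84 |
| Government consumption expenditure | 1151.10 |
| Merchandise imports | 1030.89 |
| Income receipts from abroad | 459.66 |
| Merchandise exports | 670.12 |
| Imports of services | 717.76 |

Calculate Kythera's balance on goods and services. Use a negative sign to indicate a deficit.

-129.58

Goods balance = 670.12 - 1030.89 = -360.77
Services balance = 948.95 - 717.76 = 231.19
Trade balance (goods + services) = -360.77 + 231.19 = -129.58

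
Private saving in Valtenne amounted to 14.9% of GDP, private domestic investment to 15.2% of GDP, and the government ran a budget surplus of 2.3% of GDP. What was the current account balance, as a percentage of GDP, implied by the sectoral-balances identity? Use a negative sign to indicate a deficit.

By the sectoral-balances identity, CA = (S_private - I) + (T - G).
Private balance = 14.9 - 15.2 = -0.3
Government balance (T - G) = 2.3
CA = -0.3 + 2.3 = 2.0

2.0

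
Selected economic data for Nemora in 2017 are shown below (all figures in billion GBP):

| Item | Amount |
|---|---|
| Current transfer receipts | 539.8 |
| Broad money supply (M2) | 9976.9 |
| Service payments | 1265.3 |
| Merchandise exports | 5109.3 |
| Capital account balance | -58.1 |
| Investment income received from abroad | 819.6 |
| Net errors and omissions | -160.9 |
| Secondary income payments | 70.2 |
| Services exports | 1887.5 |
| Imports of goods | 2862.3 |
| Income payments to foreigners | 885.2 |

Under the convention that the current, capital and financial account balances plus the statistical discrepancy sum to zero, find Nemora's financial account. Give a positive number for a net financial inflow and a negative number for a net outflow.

Goods balance = 5109.3 - 2862.3 = 2247.0
Services balance = 1887.5 - 1265.3 = 622.2
Trade balance (goods + services) = 2247.0 + 622.2 = 2869.2
Net primary income = 819.6 - 885.2 = -65.6
Net secondary income = 539.8 - 70.2 = 469.6
Current account = 2869.2 + (-65.6) + 469.6 = 3273.2
Financial account = -(3273.2 + (-58.1) + (-160.9)) = -3054.2

-3054.2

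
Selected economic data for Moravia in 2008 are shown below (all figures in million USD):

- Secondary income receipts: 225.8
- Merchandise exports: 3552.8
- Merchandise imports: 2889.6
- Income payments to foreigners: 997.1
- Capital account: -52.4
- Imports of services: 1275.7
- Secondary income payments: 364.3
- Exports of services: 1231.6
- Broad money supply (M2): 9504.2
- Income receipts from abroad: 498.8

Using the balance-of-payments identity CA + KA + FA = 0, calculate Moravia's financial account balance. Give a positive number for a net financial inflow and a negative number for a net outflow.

Goods balance = 3552.8 - 2889.6 = 663.2
Services balance = 1231.6 - 1275.7 = -44.1
Trade balance (goods + services) = 663.2 + (-44.1) = 619.1
Net primary income = 498.8 - 997.1 = -498.3
Net secondary income = 225.8 - 364.3 = -138.5
Current account = 619.1 + (-498.3) + (-138.5) = -17.7
Financial account = -(-17.7 + (-52.4)) = 70.1

70.1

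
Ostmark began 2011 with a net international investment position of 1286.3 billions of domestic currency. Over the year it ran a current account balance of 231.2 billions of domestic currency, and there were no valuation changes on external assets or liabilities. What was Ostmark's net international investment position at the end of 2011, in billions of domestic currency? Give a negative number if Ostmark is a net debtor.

With no valuation effects, change in NIIP = current account = 231.2
End-of-year NIIP = 1286.3 + 231.2 = 1517.5

1517.5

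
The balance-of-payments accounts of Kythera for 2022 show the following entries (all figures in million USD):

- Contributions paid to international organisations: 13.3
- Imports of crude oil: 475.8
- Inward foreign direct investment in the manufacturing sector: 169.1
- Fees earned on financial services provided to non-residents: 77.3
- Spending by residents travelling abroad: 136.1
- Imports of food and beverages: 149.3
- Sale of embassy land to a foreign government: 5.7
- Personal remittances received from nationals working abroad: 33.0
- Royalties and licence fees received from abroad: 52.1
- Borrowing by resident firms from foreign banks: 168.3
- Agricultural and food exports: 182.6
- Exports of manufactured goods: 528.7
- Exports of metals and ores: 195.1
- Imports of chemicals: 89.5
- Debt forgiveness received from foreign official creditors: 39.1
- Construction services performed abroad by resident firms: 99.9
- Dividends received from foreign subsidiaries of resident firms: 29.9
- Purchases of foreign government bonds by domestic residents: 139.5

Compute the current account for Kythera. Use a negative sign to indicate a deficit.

Goods: 182.6 - 149.3 - 475.8 + 528.7 + 195.1 - 89.5 = 191.8
Services: -136.1 + 52.1 + 77.3 + 99.9 = 93.2
Primary income: 29.9
Secondary income: -13.3 + 33.0 = 19.7
Current account = 191.8 + 93.2 + 29.9 + 19.7 = 334.6
(Excluded from the current account — financial account: inward foreign direct investment in the manufacturing sector 169.1, borrowing by resident firms from foreign banks 168.3, purchases of foreign government bonds by domestic residents 139.5; capital account: sale of embassy land to a foreign government 5.7, debt forgiveness received from foreign official creditors 39.1.)

334.6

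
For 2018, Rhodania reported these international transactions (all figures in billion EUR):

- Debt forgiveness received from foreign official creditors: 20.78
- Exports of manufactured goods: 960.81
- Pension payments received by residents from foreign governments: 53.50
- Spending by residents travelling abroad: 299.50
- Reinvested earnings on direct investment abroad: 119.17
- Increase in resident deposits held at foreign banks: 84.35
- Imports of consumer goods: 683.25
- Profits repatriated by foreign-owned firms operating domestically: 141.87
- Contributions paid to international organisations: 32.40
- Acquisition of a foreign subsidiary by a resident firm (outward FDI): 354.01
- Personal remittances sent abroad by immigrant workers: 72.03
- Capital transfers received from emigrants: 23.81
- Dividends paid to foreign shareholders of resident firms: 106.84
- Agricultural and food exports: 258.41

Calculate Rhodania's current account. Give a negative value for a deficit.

56.00

Goods: 258.41 - 683.25 + 960.81 = 535.97
Services: -299.50
Primary income: 119.17 - 141.87 - 106.84 = -129.54
Secondary income: -32.40 + 53.50 - 72.03 = -50.93
Current account = 535.97 + (-299.50) + (-129.54) + (-50.93) = 56.00
(Excluded from the current account — capital account: debt forgiveness received from foreign official creditors 20.78, capital transfers received from emigrants 23.81; financial account: increase in resident deposits held at foreign banks 84.35, acquisition of a foreign subsidiary by a resident firm (outward FDI) 354.01.)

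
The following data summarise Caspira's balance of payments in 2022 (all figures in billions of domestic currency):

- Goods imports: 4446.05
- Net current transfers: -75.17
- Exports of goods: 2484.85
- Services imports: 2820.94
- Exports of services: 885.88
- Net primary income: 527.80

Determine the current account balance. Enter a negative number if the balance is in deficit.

Goods balance = 2484.85 - 4446.05 = -1961.20
Services balance = 885.88 - 2820.94 = -1935.06
Trade balance (goods + services) = -1961.20 + (-1935.06) = -3896.26
Net primary income = 527.80
Net secondary income = -75.17
Current account = -3896.26 + 527.80 + (-75.17) = -3443.63

-3443.63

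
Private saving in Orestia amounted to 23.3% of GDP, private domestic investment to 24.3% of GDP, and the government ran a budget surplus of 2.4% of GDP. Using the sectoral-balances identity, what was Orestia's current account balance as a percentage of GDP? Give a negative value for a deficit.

By the sectoral-balances identity, CA = (S_private - I) + (T - G).
Private balance = 23.3 - 24.3 = -1.0
Government balance (T - G) = 2.4
CA = -1.0 + 2.4 = 1.4

1.4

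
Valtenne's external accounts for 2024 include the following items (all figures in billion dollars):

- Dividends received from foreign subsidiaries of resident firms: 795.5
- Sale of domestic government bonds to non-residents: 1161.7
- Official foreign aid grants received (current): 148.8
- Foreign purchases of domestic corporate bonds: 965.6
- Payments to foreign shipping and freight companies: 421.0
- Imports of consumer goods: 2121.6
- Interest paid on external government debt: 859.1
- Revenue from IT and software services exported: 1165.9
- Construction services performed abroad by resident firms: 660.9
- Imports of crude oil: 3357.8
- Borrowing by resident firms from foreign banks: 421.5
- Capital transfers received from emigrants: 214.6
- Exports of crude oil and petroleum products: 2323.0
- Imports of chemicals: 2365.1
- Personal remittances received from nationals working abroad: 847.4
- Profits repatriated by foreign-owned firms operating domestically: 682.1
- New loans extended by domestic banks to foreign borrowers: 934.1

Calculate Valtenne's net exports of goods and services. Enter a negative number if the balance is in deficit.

-4115.7

Goods: -3357.8 - 2365.1 - 2121.6 + 2323.0 = -5521.5
Services: 1165.9 - 421.0 + 660.9 = 1405.8
Trade balance = -5521.5 + 1405.8 = -4115.7
(Excluded from the trade balance — primary income: dividends received from foreign subsidiaries of resident firms 795.5, interest paid on external government debt 859.1, profits repatriated by foreign-owned firms operating domestically 682.1; financial account: sale of domestic government bonds to non-residents 1161.7, foreign purchases of domestic corporate bonds 965.6, borrowing by resident firms from foreign banks 421.5, new loans extended by domestic banks to foreign borrowers 934.1; secondary income: official foreign aid grants received (current) 148.8, personal remittances received from nationals working abroad 847.4; capital account: capital transfers received from emigrants 214.6.)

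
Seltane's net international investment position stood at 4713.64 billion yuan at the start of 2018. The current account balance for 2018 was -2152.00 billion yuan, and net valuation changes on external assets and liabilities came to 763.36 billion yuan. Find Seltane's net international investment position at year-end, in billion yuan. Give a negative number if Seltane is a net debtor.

Change in NIIP = current account + net valuation change = -2152.00 + 763.36 = -1388.64
End-of-year NIIP = 4713.64 + (-1388.64) = 3325.00

3325.00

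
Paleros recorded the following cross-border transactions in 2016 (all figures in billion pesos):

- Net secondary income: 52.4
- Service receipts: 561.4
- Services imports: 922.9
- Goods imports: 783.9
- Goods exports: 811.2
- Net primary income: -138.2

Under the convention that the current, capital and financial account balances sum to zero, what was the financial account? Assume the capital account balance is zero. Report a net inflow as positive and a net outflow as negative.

420.0

Goods balance = 811.2 - 783.9 = 27.3
Services balance = 561.4 - 922.9 = -361.5
Trade balance (goods + services) = 27.3 + (-361.5) = -334.2
Net primary income = -138.2
Net secondary income = 52.4
Current account = -334.2 + (-138.2) + 52.4 = -420.0
Financial account = -(-420.0) = 420.0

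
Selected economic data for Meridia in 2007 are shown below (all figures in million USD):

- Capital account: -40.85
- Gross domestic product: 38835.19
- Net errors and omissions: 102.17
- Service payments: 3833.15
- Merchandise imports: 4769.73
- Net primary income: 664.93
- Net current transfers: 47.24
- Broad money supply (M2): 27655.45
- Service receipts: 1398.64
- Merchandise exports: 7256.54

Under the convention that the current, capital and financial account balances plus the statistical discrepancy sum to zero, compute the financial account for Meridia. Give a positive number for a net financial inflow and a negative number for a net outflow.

Goods balance = 7256.54 - 4769.73 = 2486.81
Services balance = 1398.64 - 3833.15 = -2434.51
Trade balance (goods + services) = 2486.81 + (-2434.51) = 52.30
Net primary income = 664.93
Net secondary income = 47.24
Current account = 52.30 + 664.93 + 47.24 = 764.47
Financial account = -(764.47 + (-40.85) + 102.17) = -825.79

-825.79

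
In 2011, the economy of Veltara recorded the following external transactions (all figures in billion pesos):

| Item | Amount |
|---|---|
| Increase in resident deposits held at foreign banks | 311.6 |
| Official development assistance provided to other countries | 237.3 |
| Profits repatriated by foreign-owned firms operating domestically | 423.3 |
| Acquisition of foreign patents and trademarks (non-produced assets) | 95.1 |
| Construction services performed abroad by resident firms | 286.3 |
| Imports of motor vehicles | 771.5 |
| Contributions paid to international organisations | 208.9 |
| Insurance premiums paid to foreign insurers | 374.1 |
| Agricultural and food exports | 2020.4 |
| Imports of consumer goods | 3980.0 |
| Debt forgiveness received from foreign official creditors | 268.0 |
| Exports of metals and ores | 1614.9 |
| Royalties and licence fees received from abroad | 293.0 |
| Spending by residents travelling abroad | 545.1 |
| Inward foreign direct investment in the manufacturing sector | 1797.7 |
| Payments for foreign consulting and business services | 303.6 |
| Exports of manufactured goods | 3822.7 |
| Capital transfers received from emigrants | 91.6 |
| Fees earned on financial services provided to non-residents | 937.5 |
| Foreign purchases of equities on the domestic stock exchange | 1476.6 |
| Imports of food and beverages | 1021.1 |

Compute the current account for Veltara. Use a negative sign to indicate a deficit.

1109.9

Goods: -3980.0 + 1614.9 - 1021.1 - 771.5 + 3822.7 + 2020.4 = 1685.4
Services: 937.5 - 303.6 - 545.1 + 293.0 - 374.1 + 286.3 = 294.0
Primary income: -423.3
Secondary income: -237.3 - 208.9 = -446.2
Current account = 1685.4 + 294.0 + (-423.3) + (-446.2) = 1109.9
(Excluded from the current account — financial account: increase in resident deposits held at foreign banks 311.6, inward foreign direct investment in the manufacturing sector 1797.7, foreign purchases of equities on the domestic stock exchange 1476.6; capital account: acquisition of foreign patents and trademarks (non-produced assets) 95.1, debt forgiveness received from foreign official creditors 268.0, capital transfers received from emigrants 91.6.)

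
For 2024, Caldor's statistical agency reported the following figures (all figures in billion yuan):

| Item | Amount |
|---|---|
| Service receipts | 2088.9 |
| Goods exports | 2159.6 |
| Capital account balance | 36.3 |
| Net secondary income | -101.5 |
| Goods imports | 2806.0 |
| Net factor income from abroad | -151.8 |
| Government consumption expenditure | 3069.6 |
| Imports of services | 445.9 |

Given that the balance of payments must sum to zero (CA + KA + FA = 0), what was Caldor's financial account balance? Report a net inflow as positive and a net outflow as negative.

Goods balance = 2159.6 - 2806.0 = -646.4
Services balance = 2088.9 - 445.9 = 1643.0
Trade balance (goods + services) = -646.4 + 1643.0 = 996.6
Net primary income = -151.8
Net secondary income = -101.5
Current account = 996.6 + (-151.8) + (-101.5) = 743.3
Financial account = -(743.3 + 36.3) = -779.6

-779.6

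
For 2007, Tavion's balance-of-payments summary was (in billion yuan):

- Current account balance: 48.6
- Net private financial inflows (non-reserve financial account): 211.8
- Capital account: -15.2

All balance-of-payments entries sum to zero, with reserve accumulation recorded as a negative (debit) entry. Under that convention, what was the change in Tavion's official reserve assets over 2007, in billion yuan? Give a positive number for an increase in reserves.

Official reserve transactions balance = -(48.6 + (-15.2) + 211.8) = -245.2
An accumulation of reserves is recorded as a debit (negative entry), so the change in the stock of reserves is the negative of that balance.
Change in official reserves = -(-245.2) = 245.2

245.2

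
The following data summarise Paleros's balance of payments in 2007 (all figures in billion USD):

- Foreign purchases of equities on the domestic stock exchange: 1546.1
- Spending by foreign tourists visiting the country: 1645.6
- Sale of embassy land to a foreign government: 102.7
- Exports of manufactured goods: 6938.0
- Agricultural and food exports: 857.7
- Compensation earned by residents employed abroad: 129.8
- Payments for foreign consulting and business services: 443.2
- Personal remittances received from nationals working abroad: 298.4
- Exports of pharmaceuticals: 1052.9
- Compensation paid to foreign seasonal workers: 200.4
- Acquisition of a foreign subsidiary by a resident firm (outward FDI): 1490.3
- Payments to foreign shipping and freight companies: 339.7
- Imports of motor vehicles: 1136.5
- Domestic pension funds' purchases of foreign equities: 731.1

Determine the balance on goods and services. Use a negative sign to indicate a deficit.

Goods: 6938.0 - 1136.5 + 1052.9 + 857.7 = 7712.1
Services: -339.7 - 443.2 + 1645.6 = 862.7
Trade balance = 7712.1 + 862.7 = 8574.8
(Excluded from the trade balance — financial account: foreign purchases of equities on the domestic stock exchange 1546.1, acquisition of a foreign subsidiary by a resident firm (outward FDI) 1490.3, domestic pension funds' purchases of foreign equities 731.1; capital account: sale of embassy land to a foreign government 102.7; primary income: compensation earned by residents employed abroad 129.8, compensation paid to foreign seasonal workers 200.4; secondary income: personal remittances received from nationals working abroad 298.4.)

8574.8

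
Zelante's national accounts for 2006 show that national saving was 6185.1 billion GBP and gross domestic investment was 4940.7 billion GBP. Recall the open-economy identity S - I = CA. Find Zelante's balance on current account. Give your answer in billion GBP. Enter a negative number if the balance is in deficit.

CA = S - I = 6185.1 - 4940.7 = 1244.4

1244.4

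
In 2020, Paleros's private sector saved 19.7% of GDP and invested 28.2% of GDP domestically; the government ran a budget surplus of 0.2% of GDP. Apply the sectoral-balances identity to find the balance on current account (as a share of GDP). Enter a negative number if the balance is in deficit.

By the sectoral-balances identity, CA = (S_private - I) + (T - G).
Private balance = 19.7 - 28.2 = -8.5
Government balance (T - G) = 0.2
CA = -8.5 + 0.2 = -8.3

-8.3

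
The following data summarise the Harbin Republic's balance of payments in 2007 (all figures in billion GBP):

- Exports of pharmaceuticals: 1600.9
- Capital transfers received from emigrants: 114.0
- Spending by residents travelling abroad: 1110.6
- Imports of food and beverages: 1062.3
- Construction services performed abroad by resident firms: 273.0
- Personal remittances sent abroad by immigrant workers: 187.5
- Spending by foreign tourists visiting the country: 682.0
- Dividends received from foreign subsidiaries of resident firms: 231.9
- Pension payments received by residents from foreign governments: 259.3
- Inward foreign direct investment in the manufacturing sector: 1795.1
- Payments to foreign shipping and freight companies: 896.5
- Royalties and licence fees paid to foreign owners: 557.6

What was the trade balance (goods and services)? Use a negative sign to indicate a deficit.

-1071.1

Goods: 1600.9 - 1062.3 = 538.6
Services: 273.0 - 896.5 - 557.6 + 682.0 - 1110.6 = -1609.7
Trade balance = 538.6 + (-1609.7) = -1071.1
(Excluded from the trade balance — capital account: capital transfers received from emigrants 114.0; secondary income: personal remittances sent abroad by immigrant workers 187.5, pension payments received by residents from foreign governments 259.3; primary income: dividends received from foreign subsidiaries of resident firms 231.9; financial account: inward foreign direct investment in the manufacturing sector 1795.1.)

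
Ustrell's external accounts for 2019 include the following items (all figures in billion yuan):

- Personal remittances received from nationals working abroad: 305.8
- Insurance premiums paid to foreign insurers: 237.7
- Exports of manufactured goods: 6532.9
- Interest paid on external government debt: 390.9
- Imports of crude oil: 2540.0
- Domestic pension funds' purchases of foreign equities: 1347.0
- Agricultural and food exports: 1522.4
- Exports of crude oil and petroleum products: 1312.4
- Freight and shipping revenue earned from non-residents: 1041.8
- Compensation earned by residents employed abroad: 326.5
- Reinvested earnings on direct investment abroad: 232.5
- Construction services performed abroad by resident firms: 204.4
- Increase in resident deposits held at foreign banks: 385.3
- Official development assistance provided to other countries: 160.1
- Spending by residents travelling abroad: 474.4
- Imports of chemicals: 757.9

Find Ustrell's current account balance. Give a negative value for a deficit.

Goods: 1312.4 - 757.9 - 2540.0 + 1522.4 + 6532.9 = 6069.8
Services: 204.4 - 474.4 + 1041.8 - 237.7 = 534.1
Primary income: -390.9 + 232.5 + 326.5 = 168.1
Secondary income: 305.8 - 160.1 = 145.7
Current account = 6069.8 + 534.1 + 168.1 + 145.7 = 6917.7
(Excluded from the current account — financial account: domestic pension funds' purchases of foreign equities 1347.0, increase in resident deposits held at foreign banks 385.3.)

6917.7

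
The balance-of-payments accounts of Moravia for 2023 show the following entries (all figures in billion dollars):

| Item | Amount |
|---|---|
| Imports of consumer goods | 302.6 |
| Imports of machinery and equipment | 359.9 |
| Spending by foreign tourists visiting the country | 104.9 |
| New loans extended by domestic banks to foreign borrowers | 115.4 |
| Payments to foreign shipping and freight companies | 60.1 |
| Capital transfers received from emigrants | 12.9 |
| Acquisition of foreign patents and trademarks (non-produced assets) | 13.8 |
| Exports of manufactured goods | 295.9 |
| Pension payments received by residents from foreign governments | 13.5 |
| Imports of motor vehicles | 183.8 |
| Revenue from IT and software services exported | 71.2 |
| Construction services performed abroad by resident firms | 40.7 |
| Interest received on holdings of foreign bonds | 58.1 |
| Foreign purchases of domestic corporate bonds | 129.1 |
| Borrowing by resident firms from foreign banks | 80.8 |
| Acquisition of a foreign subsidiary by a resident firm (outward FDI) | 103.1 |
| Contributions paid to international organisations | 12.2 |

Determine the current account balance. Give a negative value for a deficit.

Goods: 295.9 - 183.8 - 302.6 - 359.9 = -550.4
Services: 104.9 + 71.2 + 40.7 - 60.1 = 156.7
Primary income: 58.1
Secondary income: 13.5 - 12.2 = 1.3
Current account = (-550.4) + 156.7 + 58.1 + 1.3 = -334.3
(Excluded from the current account — financial account: new loans extended by domestic banks to foreign borrowers 115.4, foreign purchases of domestic corporate bonds 129.1, borrowing by resident firms from foreign banks 80.8, acquisition of a foreign subsidiary by a resident firm (outward FDI) 103.1; capital account: capital transfers received from emigrants 12.9, acquisition of foreign patents and trademarks (non-produced assets) 13.8.)

-334.3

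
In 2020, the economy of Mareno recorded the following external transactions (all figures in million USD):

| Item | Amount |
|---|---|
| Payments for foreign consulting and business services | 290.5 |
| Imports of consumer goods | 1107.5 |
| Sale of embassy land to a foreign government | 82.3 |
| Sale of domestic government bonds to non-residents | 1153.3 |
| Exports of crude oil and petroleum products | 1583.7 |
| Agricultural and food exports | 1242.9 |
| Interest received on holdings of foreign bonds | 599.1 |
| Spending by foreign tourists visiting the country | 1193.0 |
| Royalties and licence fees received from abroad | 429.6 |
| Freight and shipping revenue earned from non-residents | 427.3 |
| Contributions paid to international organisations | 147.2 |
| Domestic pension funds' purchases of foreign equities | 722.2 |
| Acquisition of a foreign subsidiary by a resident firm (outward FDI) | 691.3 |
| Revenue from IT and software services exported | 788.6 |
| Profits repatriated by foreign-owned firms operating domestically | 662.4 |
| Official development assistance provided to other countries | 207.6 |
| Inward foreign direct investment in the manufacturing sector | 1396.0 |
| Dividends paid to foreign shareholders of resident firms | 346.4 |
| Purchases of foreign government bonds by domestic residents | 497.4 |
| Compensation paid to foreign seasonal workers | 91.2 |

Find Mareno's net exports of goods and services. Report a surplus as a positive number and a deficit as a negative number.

4267.1

Goods: -1107.5 + 1583.7 + 1242.9 = 1719.1
Services: 788.6 - 290.5 + 429.6 + 427.3 + 1193.0 = 2548.0
Trade balance = 1719.1 + 2548.0 = 4267.1
(Excluded from the trade balance — capital account: sale of embassy land to a foreign government 82.3; financial account: sale of domestic government bonds to non-residents 1153.3, domestic pension funds' purchases of foreign equities 722.2, acquisition of a foreign subsidiary by a resident firm (outward FDI) 691.3, inward foreign direct investment in the manufacturing sector 1396.0, purchases of foreign government bonds by domestic residents 497.4; primary income: interest received on holdings of foreign bonds 599.1, profits repatriated by foreign-owned firms operating domestically 662.4, dividends paid to foreign shareholders of resident firms 346.4, compensation paid to foreign seasonal workers 91.2; secondary income: contributions paid to international organisations 147.2, official development assistance provided to other countries 207.6.)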